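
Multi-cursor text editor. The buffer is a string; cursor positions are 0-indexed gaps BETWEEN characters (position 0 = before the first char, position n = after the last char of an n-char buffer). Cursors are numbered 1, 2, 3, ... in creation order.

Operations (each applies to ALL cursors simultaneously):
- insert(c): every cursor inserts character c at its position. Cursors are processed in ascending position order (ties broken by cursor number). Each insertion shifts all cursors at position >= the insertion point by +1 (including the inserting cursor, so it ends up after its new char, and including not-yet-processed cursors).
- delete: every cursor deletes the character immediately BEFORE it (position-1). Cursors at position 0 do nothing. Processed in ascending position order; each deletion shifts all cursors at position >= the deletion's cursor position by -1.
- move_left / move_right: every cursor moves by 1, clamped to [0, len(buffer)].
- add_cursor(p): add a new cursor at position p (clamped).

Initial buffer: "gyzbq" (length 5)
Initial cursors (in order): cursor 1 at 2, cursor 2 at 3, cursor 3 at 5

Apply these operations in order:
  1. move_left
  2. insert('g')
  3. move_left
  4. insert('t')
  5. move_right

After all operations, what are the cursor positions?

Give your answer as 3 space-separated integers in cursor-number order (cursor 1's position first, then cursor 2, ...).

Answer: 3 6 10

Derivation:
After op 1 (move_left): buffer="gyzbq" (len 5), cursors c1@1 c2@2 c3@4, authorship .....
After op 2 (insert('g')): buffer="ggygzbgq" (len 8), cursors c1@2 c2@4 c3@7, authorship .1.2..3.
After op 3 (move_left): buffer="ggygzbgq" (len 8), cursors c1@1 c2@3 c3@6, authorship .1.2..3.
After op 4 (insert('t')): buffer="gtgytgzbtgq" (len 11), cursors c1@2 c2@5 c3@9, authorship .11.22..33.
After op 5 (move_right): buffer="gtgytgzbtgq" (len 11), cursors c1@3 c2@6 c3@10, authorship .11.22..33.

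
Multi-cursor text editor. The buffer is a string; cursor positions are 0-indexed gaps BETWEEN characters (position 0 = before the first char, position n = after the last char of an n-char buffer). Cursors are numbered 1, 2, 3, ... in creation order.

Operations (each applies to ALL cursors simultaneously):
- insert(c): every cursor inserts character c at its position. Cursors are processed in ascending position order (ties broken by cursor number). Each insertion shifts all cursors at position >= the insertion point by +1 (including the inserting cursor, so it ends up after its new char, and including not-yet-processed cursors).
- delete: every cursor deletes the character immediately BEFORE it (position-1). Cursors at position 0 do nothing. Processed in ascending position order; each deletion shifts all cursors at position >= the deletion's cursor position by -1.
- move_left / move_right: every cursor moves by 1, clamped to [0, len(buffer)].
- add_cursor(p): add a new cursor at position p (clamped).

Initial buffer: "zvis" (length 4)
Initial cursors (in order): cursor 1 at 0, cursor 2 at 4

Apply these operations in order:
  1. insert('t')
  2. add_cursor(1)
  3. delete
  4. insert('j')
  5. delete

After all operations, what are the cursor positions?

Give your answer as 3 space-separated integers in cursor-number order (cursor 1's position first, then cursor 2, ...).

Answer: 0 4 0

Derivation:
After op 1 (insert('t')): buffer="tzvist" (len 6), cursors c1@1 c2@6, authorship 1....2
After op 2 (add_cursor(1)): buffer="tzvist" (len 6), cursors c1@1 c3@1 c2@6, authorship 1....2
After op 3 (delete): buffer="zvis" (len 4), cursors c1@0 c3@0 c2@4, authorship ....
After op 4 (insert('j')): buffer="jjzvisj" (len 7), cursors c1@2 c3@2 c2@7, authorship 13....2
After op 5 (delete): buffer="zvis" (len 4), cursors c1@0 c3@0 c2@4, authorship ....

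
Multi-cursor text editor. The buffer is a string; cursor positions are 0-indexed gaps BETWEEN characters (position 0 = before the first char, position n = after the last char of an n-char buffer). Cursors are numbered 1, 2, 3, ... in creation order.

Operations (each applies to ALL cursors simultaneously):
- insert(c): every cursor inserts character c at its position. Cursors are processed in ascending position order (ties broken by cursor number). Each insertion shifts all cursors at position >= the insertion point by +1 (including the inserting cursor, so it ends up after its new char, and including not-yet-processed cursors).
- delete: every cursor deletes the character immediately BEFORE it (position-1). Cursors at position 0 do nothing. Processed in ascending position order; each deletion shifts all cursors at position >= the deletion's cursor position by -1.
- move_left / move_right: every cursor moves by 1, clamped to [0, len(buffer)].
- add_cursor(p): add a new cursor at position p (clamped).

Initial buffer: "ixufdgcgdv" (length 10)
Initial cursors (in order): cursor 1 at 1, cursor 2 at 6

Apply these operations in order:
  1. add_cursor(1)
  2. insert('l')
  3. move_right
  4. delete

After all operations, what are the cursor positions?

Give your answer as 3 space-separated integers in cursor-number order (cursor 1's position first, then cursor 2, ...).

After op 1 (add_cursor(1)): buffer="ixufdgcgdv" (len 10), cursors c1@1 c3@1 c2@6, authorship ..........
After op 2 (insert('l')): buffer="illxufdglcgdv" (len 13), cursors c1@3 c3@3 c2@9, authorship .13.....2....
After op 3 (move_right): buffer="illxufdglcgdv" (len 13), cursors c1@4 c3@4 c2@10, authorship .13.....2....
After op 4 (delete): buffer="ilufdglgdv" (len 10), cursors c1@2 c3@2 c2@7, authorship .1....2...

Answer: 2 7 2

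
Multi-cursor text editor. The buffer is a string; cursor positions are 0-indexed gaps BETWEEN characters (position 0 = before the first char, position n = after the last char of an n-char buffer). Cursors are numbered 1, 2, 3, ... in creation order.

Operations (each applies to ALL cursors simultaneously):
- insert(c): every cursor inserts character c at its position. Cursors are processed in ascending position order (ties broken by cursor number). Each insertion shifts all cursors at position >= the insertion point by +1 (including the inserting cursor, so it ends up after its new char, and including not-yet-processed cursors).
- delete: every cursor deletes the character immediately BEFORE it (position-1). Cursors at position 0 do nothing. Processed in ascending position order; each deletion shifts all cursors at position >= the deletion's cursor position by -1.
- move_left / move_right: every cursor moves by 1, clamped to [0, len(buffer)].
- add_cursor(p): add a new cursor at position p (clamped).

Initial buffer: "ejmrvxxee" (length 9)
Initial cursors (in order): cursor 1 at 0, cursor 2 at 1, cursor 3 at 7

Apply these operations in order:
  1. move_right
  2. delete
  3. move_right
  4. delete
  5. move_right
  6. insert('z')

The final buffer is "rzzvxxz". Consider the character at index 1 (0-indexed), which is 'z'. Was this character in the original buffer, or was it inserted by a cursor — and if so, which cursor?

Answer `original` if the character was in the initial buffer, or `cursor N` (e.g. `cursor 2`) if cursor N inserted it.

After op 1 (move_right): buffer="ejmrvxxee" (len 9), cursors c1@1 c2@2 c3@8, authorship .........
After op 2 (delete): buffer="mrvxxe" (len 6), cursors c1@0 c2@0 c3@5, authorship ......
After op 3 (move_right): buffer="mrvxxe" (len 6), cursors c1@1 c2@1 c3@6, authorship ......
After op 4 (delete): buffer="rvxx" (len 4), cursors c1@0 c2@0 c3@4, authorship ....
After op 5 (move_right): buffer="rvxx" (len 4), cursors c1@1 c2@1 c3@4, authorship ....
After op 6 (insert('z')): buffer="rzzvxxz" (len 7), cursors c1@3 c2@3 c3@7, authorship .12...3
Authorship (.=original, N=cursor N): . 1 2 . . . 3
Index 1: author = 1

Answer: cursor 1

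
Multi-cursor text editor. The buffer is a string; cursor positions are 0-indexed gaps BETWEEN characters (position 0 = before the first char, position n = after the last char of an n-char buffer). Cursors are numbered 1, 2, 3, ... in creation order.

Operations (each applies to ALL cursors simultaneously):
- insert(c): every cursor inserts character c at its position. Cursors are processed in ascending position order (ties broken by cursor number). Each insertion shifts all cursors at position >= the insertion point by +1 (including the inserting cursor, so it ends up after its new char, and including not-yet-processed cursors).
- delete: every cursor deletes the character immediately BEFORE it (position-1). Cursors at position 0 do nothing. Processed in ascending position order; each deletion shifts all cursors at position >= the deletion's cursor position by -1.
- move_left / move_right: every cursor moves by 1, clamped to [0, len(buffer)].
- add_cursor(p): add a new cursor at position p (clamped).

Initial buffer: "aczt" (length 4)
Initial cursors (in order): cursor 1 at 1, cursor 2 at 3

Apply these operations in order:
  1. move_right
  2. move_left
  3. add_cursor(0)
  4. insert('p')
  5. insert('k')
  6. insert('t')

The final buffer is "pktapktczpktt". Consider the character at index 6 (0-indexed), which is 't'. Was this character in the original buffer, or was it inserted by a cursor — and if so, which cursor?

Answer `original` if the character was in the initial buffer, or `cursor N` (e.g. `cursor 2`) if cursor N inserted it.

Answer: cursor 1

Derivation:
After op 1 (move_right): buffer="aczt" (len 4), cursors c1@2 c2@4, authorship ....
After op 2 (move_left): buffer="aczt" (len 4), cursors c1@1 c2@3, authorship ....
After op 3 (add_cursor(0)): buffer="aczt" (len 4), cursors c3@0 c1@1 c2@3, authorship ....
After op 4 (insert('p')): buffer="papczpt" (len 7), cursors c3@1 c1@3 c2@6, authorship 3.1..2.
After op 5 (insert('k')): buffer="pkapkczpkt" (len 10), cursors c3@2 c1@5 c2@9, authorship 33.11..22.
After op 6 (insert('t')): buffer="pktapktczpktt" (len 13), cursors c3@3 c1@7 c2@12, authorship 333.111..222.
Authorship (.=original, N=cursor N): 3 3 3 . 1 1 1 . . 2 2 2 .
Index 6: author = 1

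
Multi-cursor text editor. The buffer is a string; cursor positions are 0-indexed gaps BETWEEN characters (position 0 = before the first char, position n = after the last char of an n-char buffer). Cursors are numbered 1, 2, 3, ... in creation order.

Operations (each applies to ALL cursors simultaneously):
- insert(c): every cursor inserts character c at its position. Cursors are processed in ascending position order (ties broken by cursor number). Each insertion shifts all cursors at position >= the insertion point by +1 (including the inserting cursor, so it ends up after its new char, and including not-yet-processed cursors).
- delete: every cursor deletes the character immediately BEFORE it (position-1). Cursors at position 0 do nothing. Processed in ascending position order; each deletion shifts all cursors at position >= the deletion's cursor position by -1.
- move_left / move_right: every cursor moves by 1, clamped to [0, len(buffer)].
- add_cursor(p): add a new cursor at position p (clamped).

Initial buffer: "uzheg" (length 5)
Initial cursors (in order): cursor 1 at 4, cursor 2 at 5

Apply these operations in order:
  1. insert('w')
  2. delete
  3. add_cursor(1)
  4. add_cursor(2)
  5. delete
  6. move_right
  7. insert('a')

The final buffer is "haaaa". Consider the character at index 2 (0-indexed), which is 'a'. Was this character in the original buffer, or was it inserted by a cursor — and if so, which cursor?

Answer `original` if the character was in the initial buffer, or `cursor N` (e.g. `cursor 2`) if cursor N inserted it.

Answer: cursor 2

Derivation:
After op 1 (insert('w')): buffer="uzhewgw" (len 7), cursors c1@5 c2@7, authorship ....1.2
After op 2 (delete): buffer="uzheg" (len 5), cursors c1@4 c2@5, authorship .....
After op 3 (add_cursor(1)): buffer="uzheg" (len 5), cursors c3@1 c1@4 c2@5, authorship .....
After op 4 (add_cursor(2)): buffer="uzheg" (len 5), cursors c3@1 c4@2 c1@4 c2@5, authorship .....
After op 5 (delete): buffer="h" (len 1), cursors c3@0 c4@0 c1@1 c2@1, authorship .
After op 6 (move_right): buffer="h" (len 1), cursors c1@1 c2@1 c3@1 c4@1, authorship .
After op 7 (insert('a')): buffer="haaaa" (len 5), cursors c1@5 c2@5 c3@5 c4@5, authorship .1234
Authorship (.=original, N=cursor N): . 1 2 3 4
Index 2: author = 2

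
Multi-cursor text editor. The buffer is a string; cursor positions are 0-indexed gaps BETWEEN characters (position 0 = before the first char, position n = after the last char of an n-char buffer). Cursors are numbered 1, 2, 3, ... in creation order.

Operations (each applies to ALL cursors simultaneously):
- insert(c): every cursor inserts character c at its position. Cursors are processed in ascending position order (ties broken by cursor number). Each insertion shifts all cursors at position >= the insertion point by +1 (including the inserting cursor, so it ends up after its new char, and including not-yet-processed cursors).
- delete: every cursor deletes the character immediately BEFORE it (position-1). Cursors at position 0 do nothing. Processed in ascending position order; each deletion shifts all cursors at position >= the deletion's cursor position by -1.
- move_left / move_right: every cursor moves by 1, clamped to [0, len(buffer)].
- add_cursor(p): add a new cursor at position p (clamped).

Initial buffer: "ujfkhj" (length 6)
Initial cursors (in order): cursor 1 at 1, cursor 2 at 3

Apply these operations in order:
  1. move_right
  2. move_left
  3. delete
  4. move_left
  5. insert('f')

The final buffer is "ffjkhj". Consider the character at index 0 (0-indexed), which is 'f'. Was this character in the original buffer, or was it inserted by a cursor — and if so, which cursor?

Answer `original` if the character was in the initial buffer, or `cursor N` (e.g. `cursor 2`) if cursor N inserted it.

After op 1 (move_right): buffer="ujfkhj" (len 6), cursors c1@2 c2@4, authorship ......
After op 2 (move_left): buffer="ujfkhj" (len 6), cursors c1@1 c2@3, authorship ......
After op 3 (delete): buffer="jkhj" (len 4), cursors c1@0 c2@1, authorship ....
After op 4 (move_left): buffer="jkhj" (len 4), cursors c1@0 c2@0, authorship ....
After op 5 (insert('f')): buffer="ffjkhj" (len 6), cursors c1@2 c2@2, authorship 12....
Authorship (.=original, N=cursor N): 1 2 . . . .
Index 0: author = 1

Answer: cursor 1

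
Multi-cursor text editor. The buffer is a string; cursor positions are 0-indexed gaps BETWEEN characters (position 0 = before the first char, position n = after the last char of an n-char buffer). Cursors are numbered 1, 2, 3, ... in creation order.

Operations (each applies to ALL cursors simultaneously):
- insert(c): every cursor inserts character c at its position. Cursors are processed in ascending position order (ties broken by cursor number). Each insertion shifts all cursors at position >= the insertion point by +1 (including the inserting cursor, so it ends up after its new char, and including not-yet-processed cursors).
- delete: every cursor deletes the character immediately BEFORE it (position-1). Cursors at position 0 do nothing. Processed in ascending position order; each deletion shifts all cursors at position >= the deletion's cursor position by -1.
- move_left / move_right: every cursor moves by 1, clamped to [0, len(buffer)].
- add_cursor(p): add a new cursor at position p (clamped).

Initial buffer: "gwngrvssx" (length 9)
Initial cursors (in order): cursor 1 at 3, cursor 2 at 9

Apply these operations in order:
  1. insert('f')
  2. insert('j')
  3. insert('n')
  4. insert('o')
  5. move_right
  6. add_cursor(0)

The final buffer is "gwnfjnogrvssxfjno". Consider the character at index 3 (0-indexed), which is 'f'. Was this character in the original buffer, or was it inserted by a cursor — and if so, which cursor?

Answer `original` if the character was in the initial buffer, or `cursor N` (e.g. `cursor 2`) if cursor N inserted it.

Answer: cursor 1

Derivation:
After op 1 (insert('f')): buffer="gwnfgrvssxf" (len 11), cursors c1@4 c2@11, authorship ...1......2
After op 2 (insert('j')): buffer="gwnfjgrvssxfj" (len 13), cursors c1@5 c2@13, authorship ...11......22
After op 3 (insert('n')): buffer="gwnfjngrvssxfjn" (len 15), cursors c1@6 c2@15, authorship ...111......222
After op 4 (insert('o')): buffer="gwnfjnogrvssxfjno" (len 17), cursors c1@7 c2@17, authorship ...1111......2222
After op 5 (move_right): buffer="gwnfjnogrvssxfjno" (len 17), cursors c1@8 c2@17, authorship ...1111......2222
After op 6 (add_cursor(0)): buffer="gwnfjnogrvssxfjno" (len 17), cursors c3@0 c1@8 c2@17, authorship ...1111......2222
Authorship (.=original, N=cursor N): . . . 1 1 1 1 . . . . . . 2 2 2 2
Index 3: author = 1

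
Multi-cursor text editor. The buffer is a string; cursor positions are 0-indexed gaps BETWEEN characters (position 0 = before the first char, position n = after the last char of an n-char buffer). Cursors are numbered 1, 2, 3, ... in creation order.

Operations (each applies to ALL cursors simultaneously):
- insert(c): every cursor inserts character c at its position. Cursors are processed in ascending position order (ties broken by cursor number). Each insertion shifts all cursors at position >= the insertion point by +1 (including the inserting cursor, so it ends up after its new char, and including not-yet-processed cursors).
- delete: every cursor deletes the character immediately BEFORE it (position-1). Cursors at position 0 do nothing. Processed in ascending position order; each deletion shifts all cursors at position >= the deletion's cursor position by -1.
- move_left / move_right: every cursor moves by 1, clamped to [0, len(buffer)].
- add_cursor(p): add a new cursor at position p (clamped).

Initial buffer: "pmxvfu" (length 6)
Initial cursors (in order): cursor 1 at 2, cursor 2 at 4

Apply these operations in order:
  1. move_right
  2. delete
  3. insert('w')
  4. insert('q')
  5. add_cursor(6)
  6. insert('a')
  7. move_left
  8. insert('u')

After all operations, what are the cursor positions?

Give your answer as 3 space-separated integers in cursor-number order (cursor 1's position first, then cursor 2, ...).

After op 1 (move_right): buffer="pmxvfu" (len 6), cursors c1@3 c2@5, authorship ......
After op 2 (delete): buffer="pmvu" (len 4), cursors c1@2 c2@3, authorship ....
After op 3 (insert('w')): buffer="pmwvwu" (len 6), cursors c1@3 c2@5, authorship ..1.2.
After op 4 (insert('q')): buffer="pmwqvwqu" (len 8), cursors c1@4 c2@7, authorship ..11.22.
After op 5 (add_cursor(6)): buffer="pmwqvwqu" (len 8), cursors c1@4 c3@6 c2@7, authorship ..11.22.
After op 6 (insert('a')): buffer="pmwqavwaqau" (len 11), cursors c1@5 c3@8 c2@10, authorship ..111.2322.
After op 7 (move_left): buffer="pmwqavwaqau" (len 11), cursors c1@4 c3@7 c2@9, authorship ..111.2322.
After op 8 (insert('u')): buffer="pmwquavwuaquau" (len 14), cursors c1@5 c3@9 c2@12, authorship ..1111.233222.

Answer: 5 12 9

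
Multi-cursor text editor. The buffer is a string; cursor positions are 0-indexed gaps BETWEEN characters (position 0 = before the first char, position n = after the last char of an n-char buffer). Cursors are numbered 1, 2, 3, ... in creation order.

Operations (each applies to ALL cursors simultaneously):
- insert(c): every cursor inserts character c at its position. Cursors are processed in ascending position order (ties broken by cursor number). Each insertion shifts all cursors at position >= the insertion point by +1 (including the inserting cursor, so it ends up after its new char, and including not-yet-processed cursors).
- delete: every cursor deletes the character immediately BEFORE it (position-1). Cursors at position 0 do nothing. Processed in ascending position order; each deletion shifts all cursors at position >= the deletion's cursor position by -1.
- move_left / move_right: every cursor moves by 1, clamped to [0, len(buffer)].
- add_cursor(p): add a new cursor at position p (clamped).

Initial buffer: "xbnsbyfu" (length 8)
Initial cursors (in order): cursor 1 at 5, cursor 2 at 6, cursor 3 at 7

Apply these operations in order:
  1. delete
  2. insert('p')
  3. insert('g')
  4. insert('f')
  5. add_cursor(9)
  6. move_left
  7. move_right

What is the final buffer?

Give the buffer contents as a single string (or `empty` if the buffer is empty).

After op 1 (delete): buffer="xbnsu" (len 5), cursors c1@4 c2@4 c3@4, authorship .....
After op 2 (insert('p')): buffer="xbnspppu" (len 8), cursors c1@7 c2@7 c3@7, authorship ....123.
After op 3 (insert('g')): buffer="xbnspppgggu" (len 11), cursors c1@10 c2@10 c3@10, authorship ....123123.
After op 4 (insert('f')): buffer="xbnspppgggfffu" (len 14), cursors c1@13 c2@13 c3@13, authorship ....123123123.
After op 5 (add_cursor(9)): buffer="xbnspppgggfffu" (len 14), cursors c4@9 c1@13 c2@13 c3@13, authorship ....123123123.
After op 6 (move_left): buffer="xbnspppgggfffu" (len 14), cursors c4@8 c1@12 c2@12 c3@12, authorship ....123123123.
After op 7 (move_right): buffer="xbnspppgggfffu" (len 14), cursors c4@9 c1@13 c2@13 c3@13, authorship ....123123123.

Answer: xbnspppgggfffu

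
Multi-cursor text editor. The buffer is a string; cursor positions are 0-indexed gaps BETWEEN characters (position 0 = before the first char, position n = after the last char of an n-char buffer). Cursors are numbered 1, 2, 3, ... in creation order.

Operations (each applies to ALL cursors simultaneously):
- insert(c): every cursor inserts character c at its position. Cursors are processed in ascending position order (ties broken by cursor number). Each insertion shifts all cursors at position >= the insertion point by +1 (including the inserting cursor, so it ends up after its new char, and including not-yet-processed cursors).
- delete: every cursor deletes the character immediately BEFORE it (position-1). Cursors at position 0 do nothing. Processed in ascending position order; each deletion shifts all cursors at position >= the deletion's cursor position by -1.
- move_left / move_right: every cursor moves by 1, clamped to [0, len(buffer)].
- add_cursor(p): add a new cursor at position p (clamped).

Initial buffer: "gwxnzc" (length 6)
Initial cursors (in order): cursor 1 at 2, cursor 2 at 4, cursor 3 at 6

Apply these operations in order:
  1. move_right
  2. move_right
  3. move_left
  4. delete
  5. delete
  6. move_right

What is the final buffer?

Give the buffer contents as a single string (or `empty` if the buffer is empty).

After op 1 (move_right): buffer="gwxnzc" (len 6), cursors c1@3 c2@5 c3@6, authorship ......
After op 2 (move_right): buffer="gwxnzc" (len 6), cursors c1@4 c2@6 c3@6, authorship ......
After op 3 (move_left): buffer="gwxnzc" (len 6), cursors c1@3 c2@5 c3@5, authorship ......
After op 4 (delete): buffer="gwc" (len 3), cursors c1@2 c2@2 c3@2, authorship ...
After op 5 (delete): buffer="c" (len 1), cursors c1@0 c2@0 c3@0, authorship .
After op 6 (move_right): buffer="c" (len 1), cursors c1@1 c2@1 c3@1, authorship .

Answer: c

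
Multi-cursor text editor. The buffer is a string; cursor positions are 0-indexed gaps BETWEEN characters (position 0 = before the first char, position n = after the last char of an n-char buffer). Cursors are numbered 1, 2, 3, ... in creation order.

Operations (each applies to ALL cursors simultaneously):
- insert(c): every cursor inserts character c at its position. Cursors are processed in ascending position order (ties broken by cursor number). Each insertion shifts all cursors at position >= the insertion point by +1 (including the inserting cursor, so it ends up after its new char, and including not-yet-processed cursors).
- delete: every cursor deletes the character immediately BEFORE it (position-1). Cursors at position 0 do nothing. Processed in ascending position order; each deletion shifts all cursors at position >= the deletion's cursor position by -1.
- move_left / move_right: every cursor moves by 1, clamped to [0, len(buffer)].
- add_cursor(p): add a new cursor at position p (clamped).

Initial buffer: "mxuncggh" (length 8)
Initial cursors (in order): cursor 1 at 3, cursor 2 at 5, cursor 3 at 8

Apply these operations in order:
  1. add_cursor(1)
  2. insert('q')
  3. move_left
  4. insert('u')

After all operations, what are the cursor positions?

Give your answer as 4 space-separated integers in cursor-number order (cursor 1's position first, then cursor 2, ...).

After op 1 (add_cursor(1)): buffer="mxuncggh" (len 8), cursors c4@1 c1@3 c2@5 c3@8, authorship ........
After op 2 (insert('q')): buffer="mqxuqncqgghq" (len 12), cursors c4@2 c1@5 c2@8 c3@12, authorship .4..1..2...3
After op 3 (move_left): buffer="mqxuqncqgghq" (len 12), cursors c4@1 c1@4 c2@7 c3@11, authorship .4..1..2...3
After op 4 (insert('u')): buffer="muqxuuqncuqgghuq" (len 16), cursors c4@2 c1@6 c2@10 c3@15, authorship .44..11..22...33

Answer: 6 10 15 2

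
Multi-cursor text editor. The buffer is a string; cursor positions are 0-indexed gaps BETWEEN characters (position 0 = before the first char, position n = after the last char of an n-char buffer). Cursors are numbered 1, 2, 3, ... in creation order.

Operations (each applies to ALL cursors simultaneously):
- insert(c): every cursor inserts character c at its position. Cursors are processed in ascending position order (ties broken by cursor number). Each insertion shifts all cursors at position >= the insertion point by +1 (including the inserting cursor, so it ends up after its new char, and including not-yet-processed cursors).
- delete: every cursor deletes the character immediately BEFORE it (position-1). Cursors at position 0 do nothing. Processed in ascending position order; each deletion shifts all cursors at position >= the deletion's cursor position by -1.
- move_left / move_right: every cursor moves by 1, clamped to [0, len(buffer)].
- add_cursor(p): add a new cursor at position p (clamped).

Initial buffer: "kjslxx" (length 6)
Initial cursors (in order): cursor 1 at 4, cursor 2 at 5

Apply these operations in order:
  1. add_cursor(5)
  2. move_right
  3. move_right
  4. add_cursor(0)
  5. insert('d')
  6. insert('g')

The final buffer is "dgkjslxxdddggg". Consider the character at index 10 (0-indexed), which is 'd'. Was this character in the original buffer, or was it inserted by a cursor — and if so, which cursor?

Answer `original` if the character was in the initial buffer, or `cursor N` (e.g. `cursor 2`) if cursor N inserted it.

Answer: cursor 3

Derivation:
After op 1 (add_cursor(5)): buffer="kjslxx" (len 6), cursors c1@4 c2@5 c3@5, authorship ......
After op 2 (move_right): buffer="kjslxx" (len 6), cursors c1@5 c2@6 c3@6, authorship ......
After op 3 (move_right): buffer="kjslxx" (len 6), cursors c1@6 c2@6 c3@6, authorship ......
After op 4 (add_cursor(0)): buffer="kjslxx" (len 6), cursors c4@0 c1@6 c2@6 c3@6, authorship ......
After op 5 (insert('d')): buffer="dkjslxxddd" (len 10), cursors c4@1 c1@10 c2@10 c3@10, authorship 4......123
After op 6 (insert('g')): buffer="dgkjslxxdddggg" (len 14), cursors c4@2 c1@14 c2@14 c3@14, authorship 44......123123
Authorship (.=original, N=cursor N): 4 4 . . . . . . 1 2 3 1 2 3
Index 10: author = 3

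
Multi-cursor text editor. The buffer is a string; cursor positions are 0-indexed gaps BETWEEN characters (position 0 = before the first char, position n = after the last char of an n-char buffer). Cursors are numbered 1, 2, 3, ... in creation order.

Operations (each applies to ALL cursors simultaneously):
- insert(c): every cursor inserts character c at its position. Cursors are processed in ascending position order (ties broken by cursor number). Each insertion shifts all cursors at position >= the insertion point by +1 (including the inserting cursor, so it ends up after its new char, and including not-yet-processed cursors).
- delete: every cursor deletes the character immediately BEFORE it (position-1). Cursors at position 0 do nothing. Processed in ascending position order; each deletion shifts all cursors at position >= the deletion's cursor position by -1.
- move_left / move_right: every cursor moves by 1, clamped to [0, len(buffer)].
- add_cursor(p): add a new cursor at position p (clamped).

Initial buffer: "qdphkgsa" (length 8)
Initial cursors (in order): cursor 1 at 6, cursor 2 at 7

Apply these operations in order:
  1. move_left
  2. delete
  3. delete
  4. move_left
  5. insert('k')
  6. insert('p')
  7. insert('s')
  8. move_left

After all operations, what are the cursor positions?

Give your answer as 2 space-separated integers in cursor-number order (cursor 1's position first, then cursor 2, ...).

After op 1 (move_left): buffer="qdphkgsa" (len 8), cursors c1@5 c2@6, authorship ........
After op 2 (delete): buffer="qdphsa" (len 6), cursors c1@4 c2@4, authorship ......
After op 3 (delete): buffer="qdsa" (len 4), cursors c1@2 c2@2, authorship ....
After op 4 (move_left): buffer="qdsa" (len 4), cursors c1@1 c2@1, authorship ....
After op 5 (insert('k')): buffer="qkkdsa" (len 6), cursors c1@3 c2@3, authorship .12...
After op 6 (insert('p')): buffer="qkkppdsa" (len 8), cursors c1@5 c2@5, authorship .1212...
After op 7 (insert('s')): buffer="qkkppssdsa" (len 10), cursors c1@7 c2@7, authorship .121212...
After op 8 (move_left): buffer="qkkppssdsa" (len 10), cursors c1@6 c2@6, authorship .121212...

Answer: 6 6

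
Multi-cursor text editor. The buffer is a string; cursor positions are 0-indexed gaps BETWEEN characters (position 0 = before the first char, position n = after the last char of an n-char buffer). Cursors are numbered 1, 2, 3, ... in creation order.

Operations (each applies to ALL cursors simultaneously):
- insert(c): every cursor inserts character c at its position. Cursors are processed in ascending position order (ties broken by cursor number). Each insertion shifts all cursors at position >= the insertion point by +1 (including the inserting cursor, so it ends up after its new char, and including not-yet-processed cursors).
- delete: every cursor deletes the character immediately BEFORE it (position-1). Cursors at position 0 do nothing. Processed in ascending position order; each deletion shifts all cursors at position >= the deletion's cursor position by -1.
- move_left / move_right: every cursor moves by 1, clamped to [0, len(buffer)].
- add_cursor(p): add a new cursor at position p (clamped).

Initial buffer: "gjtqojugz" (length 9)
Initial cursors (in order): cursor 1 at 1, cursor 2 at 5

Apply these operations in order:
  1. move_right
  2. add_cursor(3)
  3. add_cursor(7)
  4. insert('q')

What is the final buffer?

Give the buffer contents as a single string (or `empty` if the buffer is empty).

After op 1 (move_right): buffer="gjtqojugz" (len 9), cursors c1@2 c2@6, authorship .........
After op 2 (add_cursor(3)): buffer="gjtqojugz" (len 9), cursors c1@2 c3@3 c2@6, authorship .........
After op 3 (add_cursor(7)): buffer="gjtqojugz" (len 9), cursors c1@2 c3@3 c2@6 c4@7, authorship .........
After op 4 (insert('q')): buffer="gjqtqqojquqgz" (len 13), cursors c1@3 c3@5 c2@9 c4@11, authorship ..1.3...2.4..

Answer: gjqtqqojquqgz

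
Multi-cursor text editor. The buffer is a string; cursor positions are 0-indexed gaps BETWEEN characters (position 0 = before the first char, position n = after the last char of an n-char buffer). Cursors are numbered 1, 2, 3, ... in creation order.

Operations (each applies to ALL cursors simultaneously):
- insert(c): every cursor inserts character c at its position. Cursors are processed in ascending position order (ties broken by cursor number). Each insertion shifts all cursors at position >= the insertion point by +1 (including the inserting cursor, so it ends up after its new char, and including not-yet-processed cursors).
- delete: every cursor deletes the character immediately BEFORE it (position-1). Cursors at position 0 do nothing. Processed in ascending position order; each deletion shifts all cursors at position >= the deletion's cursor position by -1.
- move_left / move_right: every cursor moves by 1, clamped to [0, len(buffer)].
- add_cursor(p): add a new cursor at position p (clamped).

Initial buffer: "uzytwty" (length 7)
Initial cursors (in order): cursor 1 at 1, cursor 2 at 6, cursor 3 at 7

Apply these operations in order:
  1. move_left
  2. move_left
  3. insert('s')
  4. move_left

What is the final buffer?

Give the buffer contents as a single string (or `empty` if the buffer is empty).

After op 1 (move_left): buffer="uzytwty" (len 7), cursors c1@0 c2@5 c3@6, authorship .......
After op 2 (move_left): buffer="uzytwty" (len 7), cursors c1@0 c2@4 c3@5, authorship .......
After op 3 (insert('s')): buffer="suzytswsty" (len 10), cursors c1@1 c2@6 c3@8, authorship 1....2.3..
After op 4 (move_left): buffer="suzytswsty" (len 10), cursors c1@0 c2@5 c3@7, authorship 1....2.3..

Answer: suzytswsty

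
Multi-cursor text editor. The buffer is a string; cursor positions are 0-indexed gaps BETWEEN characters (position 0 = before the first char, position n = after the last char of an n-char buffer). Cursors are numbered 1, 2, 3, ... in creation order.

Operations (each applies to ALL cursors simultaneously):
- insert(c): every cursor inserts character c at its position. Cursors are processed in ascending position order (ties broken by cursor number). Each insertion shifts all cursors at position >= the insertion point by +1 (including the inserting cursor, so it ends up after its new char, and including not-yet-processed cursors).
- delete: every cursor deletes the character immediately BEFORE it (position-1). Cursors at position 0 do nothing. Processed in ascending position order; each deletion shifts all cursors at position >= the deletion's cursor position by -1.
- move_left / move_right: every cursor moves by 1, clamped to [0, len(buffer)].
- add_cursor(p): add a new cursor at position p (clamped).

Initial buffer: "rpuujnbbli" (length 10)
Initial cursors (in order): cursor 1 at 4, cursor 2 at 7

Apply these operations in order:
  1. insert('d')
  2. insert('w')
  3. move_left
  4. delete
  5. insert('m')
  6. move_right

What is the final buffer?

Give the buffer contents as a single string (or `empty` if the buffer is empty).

Answer: rpuumwjnbmwbli

Derivation:
After op 1 (insert('d')): buffer="rpuudjnbdbli" (len 12), cursors c1@5 c2@9, authorship ....1...2...
After op 2 (insert('w')): buffer="rpuudwjnbdwbli" (len 14), cursors c1@6 c2@11, authorship ....11...22...
After op 3 (move_left): buffer="rpuudwjnbdwbli" (len 14), cursors c1@5 c2@10, authorship ....11...22...
After op 4 (delete): buffer="rpuuwjnbwbli" (len 12), cursors c1@4 c2@8, authorship ....1...2...
After op 5 (insert('m')): buffer="rpuumwjnbmwbli" (len 14), cursors c1@5 c2@10, authorship ....11...22...
After op 6 (move_right): buffer="rpuumwjnbmwbli" (len 14), cursors c1@6 c2@11, authorship ....11...22...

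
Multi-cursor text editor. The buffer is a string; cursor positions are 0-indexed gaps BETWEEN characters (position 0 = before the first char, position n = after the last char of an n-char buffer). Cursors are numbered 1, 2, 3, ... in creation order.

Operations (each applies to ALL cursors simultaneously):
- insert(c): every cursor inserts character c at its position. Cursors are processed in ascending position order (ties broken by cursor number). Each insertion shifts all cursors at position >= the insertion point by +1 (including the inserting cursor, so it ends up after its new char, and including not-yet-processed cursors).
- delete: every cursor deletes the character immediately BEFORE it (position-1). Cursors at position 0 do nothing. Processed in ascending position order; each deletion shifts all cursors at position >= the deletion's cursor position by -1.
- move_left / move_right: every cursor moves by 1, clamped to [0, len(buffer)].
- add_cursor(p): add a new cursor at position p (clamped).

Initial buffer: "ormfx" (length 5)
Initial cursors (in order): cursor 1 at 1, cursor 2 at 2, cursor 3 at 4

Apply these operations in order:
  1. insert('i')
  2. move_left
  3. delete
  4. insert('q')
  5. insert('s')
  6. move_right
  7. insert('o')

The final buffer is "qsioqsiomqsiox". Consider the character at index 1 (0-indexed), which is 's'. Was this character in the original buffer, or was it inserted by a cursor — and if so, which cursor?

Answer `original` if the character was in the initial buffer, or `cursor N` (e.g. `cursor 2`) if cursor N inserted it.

After op 1 (insert('i')): buffer="oirimfix" (len 8), cursors c1@2 c2@4 c3@7, authorship .1.2..3.
After op 2 (move_left): buffer="oirimfix" (len 8), cursors c1@1 c2@3 c3@6, authorship .1.2..3.
After op 3 (delete): buffer="iimix" (len 5), cursors c1@0 c2@1 c3@3, authorship 12.3.
After op 4 (insert('q')): buffer="qiqimqix" (len 8), cursors c1@1 c2@3 c3@6, authorship 1122.33.
After op 5 (insert('s')): buffer="qsiqsimqsix" (len 11), cursors c1@2 c2@5 c3@9, authorship 111222.333.
After op 6 (move_right): buffer="qsiqsimqsix" (len 11), cursors c1@3 c2@6 c3@10, authorship 111222.333.
After op 7 (insert('o')): buffer="qsioqsiomqsiox" (len 14), cursors c1@4 c2@8 c3@13, authorship 11112222.3333.
Authorship (.=original, N=cursor N): 1 1 1 1 2 2 2 2 . 3 3 3 3 .
Index 1: author = 1

Answer: cursor 1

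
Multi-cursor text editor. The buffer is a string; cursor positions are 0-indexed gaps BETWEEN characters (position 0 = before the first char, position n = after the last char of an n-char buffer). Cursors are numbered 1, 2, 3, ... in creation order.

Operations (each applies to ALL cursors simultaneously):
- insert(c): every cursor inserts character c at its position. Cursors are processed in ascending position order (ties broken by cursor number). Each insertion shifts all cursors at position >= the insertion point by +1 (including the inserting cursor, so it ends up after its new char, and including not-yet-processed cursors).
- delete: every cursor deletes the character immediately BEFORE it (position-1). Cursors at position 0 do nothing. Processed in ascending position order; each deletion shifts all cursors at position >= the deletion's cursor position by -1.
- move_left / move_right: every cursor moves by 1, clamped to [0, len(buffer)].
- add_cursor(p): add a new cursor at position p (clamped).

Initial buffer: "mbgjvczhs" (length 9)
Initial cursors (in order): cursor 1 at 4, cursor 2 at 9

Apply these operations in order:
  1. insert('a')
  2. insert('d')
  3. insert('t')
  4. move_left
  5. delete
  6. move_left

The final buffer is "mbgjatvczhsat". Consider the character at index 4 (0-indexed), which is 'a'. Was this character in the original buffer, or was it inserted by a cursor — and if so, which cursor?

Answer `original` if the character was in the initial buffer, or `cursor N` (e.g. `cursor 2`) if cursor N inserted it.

After op 1 (insert('a')): buffer="mbgjavczhsa" (len 11), cursors c1@5 c2@11, authorship ....1.....2
After op 2 (insert('d')): buffer="mbgjadvczhsad" (len 13), cursors c1@6 c2@13, authorship ....11.....22
After op 3 (insert('t')): buffer="mbgjadtvczhsadt" (len 15), cursors c1@7 c2@15, authorship ....111.....222
After op 4 (move_left): buffer="mbgjadtvczhsadt" (len 15), cursors c1@6 c2@14, authorship ....111.....222
After op 5 (delete): buffer="mbgjatvczhsat" (len 13), cursors c1@5 c2@12, authorship ....11.....22
After op 6 (move_left): buffer="mbgjatvczhsat" (len 13), cursors c1@4 c2@11, authorship ....11.....22
Authorship (.=original, N=cursor N): . . . . 1 1 . . . . . 2 2
Index 4: author = 1

Answer: cursor 1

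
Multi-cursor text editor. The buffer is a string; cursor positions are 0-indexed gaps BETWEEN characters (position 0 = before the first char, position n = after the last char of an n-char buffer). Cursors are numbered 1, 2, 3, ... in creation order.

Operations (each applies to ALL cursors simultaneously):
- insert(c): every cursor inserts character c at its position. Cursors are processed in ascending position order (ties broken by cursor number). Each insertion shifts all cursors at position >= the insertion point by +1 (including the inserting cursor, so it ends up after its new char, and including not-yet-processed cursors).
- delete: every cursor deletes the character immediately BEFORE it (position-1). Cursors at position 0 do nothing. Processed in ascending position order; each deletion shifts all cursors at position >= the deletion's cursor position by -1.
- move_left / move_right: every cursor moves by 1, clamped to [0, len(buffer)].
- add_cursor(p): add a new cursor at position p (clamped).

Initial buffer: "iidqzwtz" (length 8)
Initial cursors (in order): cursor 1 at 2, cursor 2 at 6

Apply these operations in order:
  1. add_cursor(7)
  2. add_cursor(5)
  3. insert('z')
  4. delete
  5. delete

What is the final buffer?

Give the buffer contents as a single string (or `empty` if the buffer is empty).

Answer: idqz

Derivation:
After op 1 (add_cursor(7)): buffer="iidqzwtz" (len 8), cursors c1@2 c2@6 c3@7, authorship ........
After op 2 (add_cursor(5)): buffer="iidqzwtz" (len 8), cursors c1@2 c4@5 c2@6 c3@7, authorship ........
After op 3 (insert('z')): buffer="iizdqzzwztzz" (len 12), cursors c1@3 c4@7 c2@9 c3@11, authorship ..1...4.2.3.
After op 4 (delete): buffer="iidqzwtz" (len 8), cursors c1@2 c4@5 c2@6 c3@7, authorship ........
After op 5 (delete): buffer="idqz" (len 4), cursors c1@1 c2@3 c3@3 c4@3, authorship ....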